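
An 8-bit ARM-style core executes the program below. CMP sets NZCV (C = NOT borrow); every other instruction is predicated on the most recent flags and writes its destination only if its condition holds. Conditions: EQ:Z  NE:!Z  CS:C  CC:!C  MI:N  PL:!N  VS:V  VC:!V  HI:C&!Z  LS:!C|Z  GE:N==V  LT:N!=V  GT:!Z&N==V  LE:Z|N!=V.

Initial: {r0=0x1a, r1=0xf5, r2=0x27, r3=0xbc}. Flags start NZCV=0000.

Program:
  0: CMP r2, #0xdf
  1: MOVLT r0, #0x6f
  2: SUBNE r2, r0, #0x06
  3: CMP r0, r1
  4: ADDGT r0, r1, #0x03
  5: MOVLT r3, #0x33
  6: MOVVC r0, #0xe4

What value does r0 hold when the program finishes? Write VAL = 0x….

0: ✓ CMP  NZCV=0000
1: · MOVLT
2: ✓ SUBNE  r2←0x14
3: ✓ CMP  NZCV=0000
4: ✓ ADDGT  r0←0xf8
5: · MOVLT
6: ✓ MOVVC  r0←0xe4

VAL = 0xe4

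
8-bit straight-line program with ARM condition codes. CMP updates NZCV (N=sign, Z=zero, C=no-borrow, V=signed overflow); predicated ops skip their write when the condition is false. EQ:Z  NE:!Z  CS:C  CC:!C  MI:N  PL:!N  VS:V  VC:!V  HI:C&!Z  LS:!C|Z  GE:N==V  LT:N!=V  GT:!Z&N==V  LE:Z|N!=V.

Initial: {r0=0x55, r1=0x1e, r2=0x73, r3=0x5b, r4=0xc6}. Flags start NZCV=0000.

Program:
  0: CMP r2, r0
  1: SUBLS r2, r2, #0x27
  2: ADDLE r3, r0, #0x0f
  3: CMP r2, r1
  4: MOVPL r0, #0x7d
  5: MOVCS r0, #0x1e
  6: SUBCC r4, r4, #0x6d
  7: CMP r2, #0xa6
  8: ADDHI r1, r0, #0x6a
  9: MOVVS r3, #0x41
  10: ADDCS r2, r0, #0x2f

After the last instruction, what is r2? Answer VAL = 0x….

[0] flags=0010 → (cmp)
[1] flags=0010 LS?F → skip
[2] flags=0010 LE?F → skip
[3] flags=0010 → (cmp)
[4] flags=0010 PL?T → r0=0x7d
[5] flags=0010 CS?T → r0=0x1e
[6] flags=0010 CC?F → skip
[7] flags=1001 → (cmp)
[8] flags=1001 HI?F → skip
[9] flags=1001 VS?T → r3=0x41
[10] flags=1001 CS?F → skip

VAL = 0x73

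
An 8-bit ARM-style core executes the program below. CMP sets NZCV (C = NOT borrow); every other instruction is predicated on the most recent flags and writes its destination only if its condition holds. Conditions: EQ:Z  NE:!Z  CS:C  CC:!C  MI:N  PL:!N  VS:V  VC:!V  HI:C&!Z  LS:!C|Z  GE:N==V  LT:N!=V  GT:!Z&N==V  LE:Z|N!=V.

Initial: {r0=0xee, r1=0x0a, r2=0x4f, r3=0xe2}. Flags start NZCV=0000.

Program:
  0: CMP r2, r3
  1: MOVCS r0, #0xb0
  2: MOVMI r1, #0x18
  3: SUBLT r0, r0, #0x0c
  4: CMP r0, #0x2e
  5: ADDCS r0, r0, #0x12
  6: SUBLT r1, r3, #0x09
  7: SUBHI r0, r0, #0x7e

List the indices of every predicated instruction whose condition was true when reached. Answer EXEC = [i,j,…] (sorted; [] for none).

[0] flags=0000 → (cmp)
[1] flags=0000 CS?F → skip
[2] flags=0000 MI?F → skip
[3] flags=0000 LT?F → skip
[4] flags=1010 → (cmp)
[5] flags=1010 CS?T → r0=0x00
[6] flags=1010 LT?T → r1=0xd9
[7] flags=1010 HI?T → r0=0x82

EXEC = [5,6,7]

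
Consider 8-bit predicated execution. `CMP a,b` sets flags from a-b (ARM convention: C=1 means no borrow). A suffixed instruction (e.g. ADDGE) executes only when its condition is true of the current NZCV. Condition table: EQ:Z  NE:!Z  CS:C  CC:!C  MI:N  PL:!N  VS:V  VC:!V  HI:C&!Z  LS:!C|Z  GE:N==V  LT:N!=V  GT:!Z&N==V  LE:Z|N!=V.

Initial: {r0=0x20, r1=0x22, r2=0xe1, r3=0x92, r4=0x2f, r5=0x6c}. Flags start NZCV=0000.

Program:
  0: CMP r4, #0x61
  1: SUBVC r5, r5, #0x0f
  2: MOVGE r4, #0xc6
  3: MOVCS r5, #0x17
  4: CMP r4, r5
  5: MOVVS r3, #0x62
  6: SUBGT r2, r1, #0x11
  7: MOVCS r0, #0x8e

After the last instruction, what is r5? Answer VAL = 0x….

VAL = 0x5d

0: ✓ CMP  NZCV=1000
1: ✓ SUBVC  r5←0x5d
2: · MOVGE
3: · MOVCS
4: ✓ CMP  NZCV=1000
5: · MOVVS
6: · SUBGT
7: · MOVCS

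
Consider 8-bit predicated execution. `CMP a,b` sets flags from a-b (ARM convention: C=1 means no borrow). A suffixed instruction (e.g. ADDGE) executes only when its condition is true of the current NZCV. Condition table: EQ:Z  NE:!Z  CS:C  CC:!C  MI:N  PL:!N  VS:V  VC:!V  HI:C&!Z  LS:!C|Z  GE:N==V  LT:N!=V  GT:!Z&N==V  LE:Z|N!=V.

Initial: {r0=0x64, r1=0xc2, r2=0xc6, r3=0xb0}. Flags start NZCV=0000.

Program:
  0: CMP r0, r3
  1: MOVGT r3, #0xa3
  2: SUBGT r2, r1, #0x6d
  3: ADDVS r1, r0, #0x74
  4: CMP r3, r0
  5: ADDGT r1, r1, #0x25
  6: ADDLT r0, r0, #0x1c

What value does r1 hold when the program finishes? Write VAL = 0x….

VAL = 0xd8

[0] flags=1001 → (cmp)
[1] flags=1001 GT?T → r3=0xa3
[2] flags=1001 GT?T → r2=0x55
[3] flags=1001 VS?T → r1=0xd8
[4] flags=0011 → (cmp)
[5] flags=0011 GT?F → skip
[6] flags=0011 LT?T → r0=0x80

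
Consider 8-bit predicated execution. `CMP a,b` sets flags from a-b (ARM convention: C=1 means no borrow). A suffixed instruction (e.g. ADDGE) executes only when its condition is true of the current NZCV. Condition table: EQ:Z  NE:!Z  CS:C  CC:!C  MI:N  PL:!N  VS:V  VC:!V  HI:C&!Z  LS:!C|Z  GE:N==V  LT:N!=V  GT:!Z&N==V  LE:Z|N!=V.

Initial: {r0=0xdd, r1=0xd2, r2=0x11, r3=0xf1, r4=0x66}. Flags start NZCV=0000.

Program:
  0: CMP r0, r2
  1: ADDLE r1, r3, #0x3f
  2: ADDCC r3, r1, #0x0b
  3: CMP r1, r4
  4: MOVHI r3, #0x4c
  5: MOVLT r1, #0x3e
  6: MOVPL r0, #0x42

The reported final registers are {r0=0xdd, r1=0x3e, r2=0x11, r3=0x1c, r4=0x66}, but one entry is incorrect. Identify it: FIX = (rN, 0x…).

[0] flags=1010 → (cmp)
[1] flags=1010 LE?T → r1=0x30
[2] flags=1010 CC?F → skip
[3] flags=1000 → (cmp)
[4] flags=1000 HI?F → skip
[5] flags=1000 LT?T → r1=0x3e
[6] flags=1000 PL?F → skip

FIX = (r3, 0xf1)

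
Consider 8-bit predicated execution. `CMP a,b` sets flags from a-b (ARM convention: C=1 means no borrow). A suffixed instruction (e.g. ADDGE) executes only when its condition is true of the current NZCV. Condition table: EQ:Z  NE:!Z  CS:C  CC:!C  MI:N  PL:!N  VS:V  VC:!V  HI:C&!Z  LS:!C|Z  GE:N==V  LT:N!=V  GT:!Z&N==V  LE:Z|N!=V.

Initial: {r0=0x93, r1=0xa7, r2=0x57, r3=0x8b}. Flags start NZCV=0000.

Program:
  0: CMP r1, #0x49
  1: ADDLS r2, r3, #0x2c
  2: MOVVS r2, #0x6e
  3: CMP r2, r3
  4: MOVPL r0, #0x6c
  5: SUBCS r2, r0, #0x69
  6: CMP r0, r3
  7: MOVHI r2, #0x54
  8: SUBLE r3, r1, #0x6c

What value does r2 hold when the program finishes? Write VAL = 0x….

0: ✓ CMP  NZCV=0011
1: · ADDLS
2: ✓ MOVVS  r2←0x6e
3: ✓ CMP  NZCV=1001
4: · MOVPL
5: · SUBCS
6: ✓ CMP  NZCV=0010
7: ✓ MOVHI  r2←0x54
8: · SUBLE

VAL = 0x54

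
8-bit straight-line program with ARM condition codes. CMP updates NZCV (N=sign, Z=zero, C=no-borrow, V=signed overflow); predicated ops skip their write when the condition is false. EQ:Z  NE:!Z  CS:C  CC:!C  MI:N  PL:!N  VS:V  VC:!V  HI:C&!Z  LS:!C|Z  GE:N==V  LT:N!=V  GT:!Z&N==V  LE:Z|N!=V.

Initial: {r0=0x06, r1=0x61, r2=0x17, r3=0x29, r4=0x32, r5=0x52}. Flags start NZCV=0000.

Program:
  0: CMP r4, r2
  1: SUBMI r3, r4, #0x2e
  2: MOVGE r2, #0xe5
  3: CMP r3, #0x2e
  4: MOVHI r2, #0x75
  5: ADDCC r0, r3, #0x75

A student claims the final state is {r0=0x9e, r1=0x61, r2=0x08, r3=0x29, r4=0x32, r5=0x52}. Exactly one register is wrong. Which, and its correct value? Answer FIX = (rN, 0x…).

[0] flags=0010 → (cmp)
[1] flags=0010 MI?F → skip
[2] flags=0010 GE?T → r2=0xe5
[3] flags=1000 → (cmp)
[4] flags=1000 HI?F → skip
[5] flags=1000 CC?T → r0=0x9e

FIX = (r2, 0xe5)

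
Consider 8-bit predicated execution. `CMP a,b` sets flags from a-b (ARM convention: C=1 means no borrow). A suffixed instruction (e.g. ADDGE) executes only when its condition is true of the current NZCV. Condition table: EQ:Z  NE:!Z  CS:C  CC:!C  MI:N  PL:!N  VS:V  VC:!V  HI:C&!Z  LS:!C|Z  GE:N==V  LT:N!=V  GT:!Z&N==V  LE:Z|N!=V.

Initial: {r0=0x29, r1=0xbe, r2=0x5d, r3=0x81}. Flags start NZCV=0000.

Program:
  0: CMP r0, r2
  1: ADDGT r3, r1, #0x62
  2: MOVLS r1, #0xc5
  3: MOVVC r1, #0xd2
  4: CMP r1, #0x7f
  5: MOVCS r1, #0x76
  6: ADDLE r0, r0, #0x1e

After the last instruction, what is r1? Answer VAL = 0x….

[0] flags=1000 → (cmp)
[1] flags=1000 GT?F → skip
[2] flags=1000 LS?T → r1=0xc5
[3] flags=1000 VC?T → r1=0xd2
[4] flags=0011 → (cmp)
[5] flags=0011 CS?T → r1=0x76
[6] flags=0011 LE?T → r0=0x47

VAL = 0x76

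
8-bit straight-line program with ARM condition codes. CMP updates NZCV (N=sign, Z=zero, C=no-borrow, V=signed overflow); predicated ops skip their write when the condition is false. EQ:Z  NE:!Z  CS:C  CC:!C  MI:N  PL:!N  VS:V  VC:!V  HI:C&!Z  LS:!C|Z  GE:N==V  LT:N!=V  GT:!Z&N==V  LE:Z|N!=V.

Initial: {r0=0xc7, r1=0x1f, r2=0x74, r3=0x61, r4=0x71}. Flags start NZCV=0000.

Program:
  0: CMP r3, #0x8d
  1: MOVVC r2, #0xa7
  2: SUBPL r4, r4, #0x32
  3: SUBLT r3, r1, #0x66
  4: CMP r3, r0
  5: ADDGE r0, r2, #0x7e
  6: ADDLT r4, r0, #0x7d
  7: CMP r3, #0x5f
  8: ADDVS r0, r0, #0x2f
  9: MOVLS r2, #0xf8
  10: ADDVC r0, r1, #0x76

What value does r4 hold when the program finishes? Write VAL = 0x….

VAL = 0x71

[0] flags=1001 → (cmp)
[1] flags=1001 VC?F → skip
[2] flags=1001 PL?F → skip
[3] flags=1001 LT?F → skip
[4] flags=1001 → (cmp)
[5] flags=1001 GE?T → r0=0xf2
[6] flags=1001 LT?F → skip
[7] flags=0010 → (cmp)
[8] flags=0010 VS?F → skip
[9] flags=0010 LS?F → skip
[10] flags=0010 VC?T → r0=0x95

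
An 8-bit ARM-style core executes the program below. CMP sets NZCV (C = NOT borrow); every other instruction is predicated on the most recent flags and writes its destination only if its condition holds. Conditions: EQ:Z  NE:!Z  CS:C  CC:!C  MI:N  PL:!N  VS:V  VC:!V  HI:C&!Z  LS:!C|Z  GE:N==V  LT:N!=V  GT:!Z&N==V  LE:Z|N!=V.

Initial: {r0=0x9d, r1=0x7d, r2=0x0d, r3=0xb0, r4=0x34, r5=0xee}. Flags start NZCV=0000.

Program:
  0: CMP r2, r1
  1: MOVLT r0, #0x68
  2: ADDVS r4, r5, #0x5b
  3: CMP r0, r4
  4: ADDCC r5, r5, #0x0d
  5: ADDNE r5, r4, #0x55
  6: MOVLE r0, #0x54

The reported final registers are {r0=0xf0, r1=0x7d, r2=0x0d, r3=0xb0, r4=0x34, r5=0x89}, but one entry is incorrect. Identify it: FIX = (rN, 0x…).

FIX = (r0, 0x68)

0: ✓ CMP  NZCV=1000
1: ✓ MOVLT  r0←0x68
2: · ADDVS
3: ✓ CMP  NZCV=0010
4: · ADDCC
5: ✓ ADDNE  r5←0x89
6: · MOVLE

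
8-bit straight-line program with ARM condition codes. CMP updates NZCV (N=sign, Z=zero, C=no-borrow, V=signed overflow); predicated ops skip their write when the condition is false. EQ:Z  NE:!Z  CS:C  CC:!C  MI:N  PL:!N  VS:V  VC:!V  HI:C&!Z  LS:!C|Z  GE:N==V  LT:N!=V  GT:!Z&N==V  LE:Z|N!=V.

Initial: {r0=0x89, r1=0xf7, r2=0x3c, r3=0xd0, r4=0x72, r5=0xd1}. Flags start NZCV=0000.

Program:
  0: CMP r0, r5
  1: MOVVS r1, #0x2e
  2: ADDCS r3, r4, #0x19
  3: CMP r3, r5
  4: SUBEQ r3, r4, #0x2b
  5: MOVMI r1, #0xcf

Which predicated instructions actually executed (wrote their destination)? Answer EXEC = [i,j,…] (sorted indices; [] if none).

[0] flags=1000 → (cmp)
[1] flags=1000 VS?F → skip
[2] flags=1000 CS?F → skip
[3] flags=1000 → (cmp)
[4] flags=1000 EQ?F → skip
[5] flags=1000 MI?T → r1=0xcf

EXEC = [5]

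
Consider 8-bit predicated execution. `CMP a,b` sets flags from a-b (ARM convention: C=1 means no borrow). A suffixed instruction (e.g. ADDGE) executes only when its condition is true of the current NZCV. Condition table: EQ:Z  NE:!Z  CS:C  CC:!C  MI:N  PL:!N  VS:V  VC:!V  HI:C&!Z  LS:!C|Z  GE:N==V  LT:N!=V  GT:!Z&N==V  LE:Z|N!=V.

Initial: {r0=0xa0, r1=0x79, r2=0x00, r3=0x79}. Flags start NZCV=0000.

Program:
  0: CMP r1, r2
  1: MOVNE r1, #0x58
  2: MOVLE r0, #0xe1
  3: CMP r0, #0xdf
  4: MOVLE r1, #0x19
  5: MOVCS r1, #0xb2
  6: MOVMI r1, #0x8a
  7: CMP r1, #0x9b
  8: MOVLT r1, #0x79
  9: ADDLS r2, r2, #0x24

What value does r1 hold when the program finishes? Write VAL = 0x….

VAL = 0x79

0: ✓ CMP  NZCV=0010
1: ✓ MOVNE  r1←0x58
2: · MOVLE
3: ✓ CMP  NZCV=1000
4: ✓ MOVLE  r1←0x19
5: · MOVCS
6: ✓ MOVMI  r1←0x8a
7: ✓ CMP  NZCV=1000
8: ✓ MOVLT  r1←0x79
9: ✓ ADDLS  r2←0x24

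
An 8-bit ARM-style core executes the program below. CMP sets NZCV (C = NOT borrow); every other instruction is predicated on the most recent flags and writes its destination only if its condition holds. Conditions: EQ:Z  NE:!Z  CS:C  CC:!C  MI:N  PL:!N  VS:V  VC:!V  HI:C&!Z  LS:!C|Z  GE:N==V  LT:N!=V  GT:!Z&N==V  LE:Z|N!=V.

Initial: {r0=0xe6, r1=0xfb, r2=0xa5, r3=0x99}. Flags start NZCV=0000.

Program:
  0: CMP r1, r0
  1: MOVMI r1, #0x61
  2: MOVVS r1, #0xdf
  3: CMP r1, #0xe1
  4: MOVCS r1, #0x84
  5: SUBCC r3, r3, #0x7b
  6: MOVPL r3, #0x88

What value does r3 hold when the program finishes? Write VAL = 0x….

VAL = 0x88

[0] flags=0010 → (cmp)
[1] flags=0010 MI?F → skip
[2] flags=0010 VS?F → skip
[3] flags=0010 → (cmp)
[4] flags=0010 CS?T → r1=0x84
[5] flags=0010 CC?F → skip
[6] flags=0010 PL?T → r3=0x88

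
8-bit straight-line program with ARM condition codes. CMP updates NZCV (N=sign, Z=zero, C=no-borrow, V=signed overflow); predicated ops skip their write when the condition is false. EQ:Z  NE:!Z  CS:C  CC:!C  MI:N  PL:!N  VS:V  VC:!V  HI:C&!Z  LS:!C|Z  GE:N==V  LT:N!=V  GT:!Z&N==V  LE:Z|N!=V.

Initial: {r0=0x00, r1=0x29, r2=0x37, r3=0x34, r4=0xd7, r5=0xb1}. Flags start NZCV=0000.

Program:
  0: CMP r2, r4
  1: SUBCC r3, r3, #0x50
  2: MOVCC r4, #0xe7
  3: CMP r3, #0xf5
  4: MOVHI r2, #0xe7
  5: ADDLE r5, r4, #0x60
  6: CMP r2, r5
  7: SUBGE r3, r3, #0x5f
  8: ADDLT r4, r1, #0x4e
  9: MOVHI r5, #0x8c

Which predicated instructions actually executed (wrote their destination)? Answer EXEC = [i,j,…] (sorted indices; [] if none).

EXEC = [1,2,5,8]

0: ✓ CMP  NZCV=0000
1: ✓ SUBCC  r3←0xe4
2: ✓ MOVCC  r4←0xe7
3: ✓ CMP  NZCV=1000
4: · MOVHI
5: ✓ ADDLE  r5←0x47
6: ✓ CMP  NZCV=1000
7: · SUBGE
8: ✓ ADDLT  r4←0x77
9: · MOVHI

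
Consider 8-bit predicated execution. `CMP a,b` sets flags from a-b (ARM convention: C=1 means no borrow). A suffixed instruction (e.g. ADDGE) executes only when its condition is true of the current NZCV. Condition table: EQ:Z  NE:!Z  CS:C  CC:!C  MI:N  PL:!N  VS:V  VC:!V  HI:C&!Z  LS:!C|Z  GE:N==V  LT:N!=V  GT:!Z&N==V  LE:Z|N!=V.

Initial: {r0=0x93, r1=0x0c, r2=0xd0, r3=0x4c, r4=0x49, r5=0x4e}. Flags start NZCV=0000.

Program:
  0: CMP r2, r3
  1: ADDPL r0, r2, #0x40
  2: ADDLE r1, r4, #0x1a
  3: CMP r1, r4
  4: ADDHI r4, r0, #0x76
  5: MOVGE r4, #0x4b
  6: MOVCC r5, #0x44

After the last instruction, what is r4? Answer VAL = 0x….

VAL = 0x4b

0: ✓ CMP  NZCV=1010
1: · ADDPL
2: ✓ ADDLE  r1←0x63
3: ✓ CMP  NZCV=0010
4: ✓ ADDHI  r4←0x09
5: ✓ MOVGE  r4←0x4b
6: · MOVCC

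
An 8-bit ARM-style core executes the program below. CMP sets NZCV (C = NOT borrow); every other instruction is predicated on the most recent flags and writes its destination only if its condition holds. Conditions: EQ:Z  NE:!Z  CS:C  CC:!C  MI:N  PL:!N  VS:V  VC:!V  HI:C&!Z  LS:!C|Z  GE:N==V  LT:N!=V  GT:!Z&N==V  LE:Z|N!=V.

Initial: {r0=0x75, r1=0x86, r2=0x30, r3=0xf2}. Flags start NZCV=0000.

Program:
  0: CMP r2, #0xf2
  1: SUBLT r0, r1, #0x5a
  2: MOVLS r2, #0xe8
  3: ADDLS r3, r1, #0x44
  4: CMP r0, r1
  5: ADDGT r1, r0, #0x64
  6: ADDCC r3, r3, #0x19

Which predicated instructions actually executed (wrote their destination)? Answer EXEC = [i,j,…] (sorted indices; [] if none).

[0] flags=0000 → (cmp)
[1] flags=0000 LT?F → skip
[2] flags=0000 LS?T → r2=0xe8
[3] flags=0000 LS?T → r3=0xca
[4] flags=1001 → (cmp)
[5] flags=1001 GT?T → r1=0xd9
[6] flags=1001 CC?T → r3=0xe3

EXEC = [2,3,5,6]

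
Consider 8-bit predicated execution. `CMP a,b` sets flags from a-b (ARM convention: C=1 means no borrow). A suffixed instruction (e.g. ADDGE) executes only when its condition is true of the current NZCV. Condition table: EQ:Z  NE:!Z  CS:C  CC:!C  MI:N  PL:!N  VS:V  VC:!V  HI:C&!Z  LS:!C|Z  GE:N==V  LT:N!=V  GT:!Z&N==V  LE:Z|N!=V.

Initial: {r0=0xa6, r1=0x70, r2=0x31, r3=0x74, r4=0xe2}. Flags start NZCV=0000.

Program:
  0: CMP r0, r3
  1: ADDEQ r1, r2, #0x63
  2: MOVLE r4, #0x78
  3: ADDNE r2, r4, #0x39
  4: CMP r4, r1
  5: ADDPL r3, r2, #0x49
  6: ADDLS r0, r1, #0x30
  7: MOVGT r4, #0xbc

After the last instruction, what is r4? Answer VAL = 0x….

VAL = 0xbc

0: ✓ CMP  NZCV=0011
1: · ADDEQ
2: ✓ MOVLE  r4←0x78
3: ✓ ADDNE  r2←0xb1
4: ✓ CMP  NZCV=0010
5: ✓ ADDPL  r3←0xfa
6: · ADDLS
7: ✓ MOVGT  r4←0xbc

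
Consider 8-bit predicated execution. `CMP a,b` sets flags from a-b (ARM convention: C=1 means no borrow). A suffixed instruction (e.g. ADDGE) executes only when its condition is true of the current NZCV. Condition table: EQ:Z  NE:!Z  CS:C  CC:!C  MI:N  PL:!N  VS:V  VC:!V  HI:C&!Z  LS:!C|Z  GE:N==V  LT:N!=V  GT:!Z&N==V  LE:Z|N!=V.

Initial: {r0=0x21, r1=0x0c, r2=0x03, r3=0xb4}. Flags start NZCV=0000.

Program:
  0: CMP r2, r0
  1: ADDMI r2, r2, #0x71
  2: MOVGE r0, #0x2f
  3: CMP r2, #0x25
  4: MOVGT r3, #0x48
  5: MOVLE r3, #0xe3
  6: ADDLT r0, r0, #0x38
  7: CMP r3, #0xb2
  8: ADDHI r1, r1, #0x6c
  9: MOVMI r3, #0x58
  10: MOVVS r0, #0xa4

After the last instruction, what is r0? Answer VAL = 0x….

VAL = 0xa4

[0] flags=1000 → (cmp)
[1] flags=1000 MI?T → r2=0x74
[2] flags=1000 GE?F → skip
[3] flags=0010 → (cmp)
[4] flags=0010 GT?T → r3=0x48
[5] flags=0010 LE?F → skip
[6] flags=0010 LT?F → skip
[7] flags=1001 → (cmp)
[8] flags=1001 HI?F → skip
[9] flags=1001 MI?T → r3=0x58
[10] flags=1001 VS?T → r0=0xa4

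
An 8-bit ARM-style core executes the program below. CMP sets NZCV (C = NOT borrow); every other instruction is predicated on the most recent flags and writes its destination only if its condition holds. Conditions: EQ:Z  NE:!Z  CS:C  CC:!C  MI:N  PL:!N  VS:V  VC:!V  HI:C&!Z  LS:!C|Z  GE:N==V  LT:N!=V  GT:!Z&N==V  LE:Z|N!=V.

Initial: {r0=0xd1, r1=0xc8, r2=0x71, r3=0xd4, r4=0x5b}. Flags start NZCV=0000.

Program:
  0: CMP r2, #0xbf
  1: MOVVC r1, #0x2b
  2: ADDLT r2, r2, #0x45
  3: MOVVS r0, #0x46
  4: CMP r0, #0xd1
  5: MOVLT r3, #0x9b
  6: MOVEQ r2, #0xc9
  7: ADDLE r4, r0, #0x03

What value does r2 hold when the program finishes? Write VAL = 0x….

VAL = 0x71

0: ✓ CMP  NZCV=1001
1: · MOVVC
2: · ADDLT
3: ✓ MOVVS  r0←0x46
4: ✓ CMP  NZCV=0000
5: · MOVLT
6: · MOVEQ
7: · ADDLE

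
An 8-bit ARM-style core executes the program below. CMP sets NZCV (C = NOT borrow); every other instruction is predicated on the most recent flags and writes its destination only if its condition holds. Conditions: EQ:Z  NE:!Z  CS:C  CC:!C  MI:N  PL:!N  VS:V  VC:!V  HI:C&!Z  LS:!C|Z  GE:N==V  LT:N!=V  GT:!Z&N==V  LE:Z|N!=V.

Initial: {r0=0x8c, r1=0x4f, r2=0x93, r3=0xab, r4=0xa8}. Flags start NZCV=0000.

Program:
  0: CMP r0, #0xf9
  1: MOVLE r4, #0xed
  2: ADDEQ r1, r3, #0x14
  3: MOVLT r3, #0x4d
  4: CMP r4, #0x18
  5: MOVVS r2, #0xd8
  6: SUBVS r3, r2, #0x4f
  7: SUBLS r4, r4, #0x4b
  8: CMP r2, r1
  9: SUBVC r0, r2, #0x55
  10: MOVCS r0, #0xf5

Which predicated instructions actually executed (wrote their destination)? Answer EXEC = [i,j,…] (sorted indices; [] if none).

0: ✓ CMP  NZCV=1000
1: ✓ MOVLE  r4←0xed
2: · ADDEQ
3: ✓ MOVLT  r3←0x4d
4: ✓ CMP  NZCV=1010
5: · MOVVS
6: · SUBVS
7: · SUBLS
8: ✓ CMP  NZCV=0011
9: · SUBVC
10: ✓ MOVCS  r0←0xf5

EXEC = [1,3,10]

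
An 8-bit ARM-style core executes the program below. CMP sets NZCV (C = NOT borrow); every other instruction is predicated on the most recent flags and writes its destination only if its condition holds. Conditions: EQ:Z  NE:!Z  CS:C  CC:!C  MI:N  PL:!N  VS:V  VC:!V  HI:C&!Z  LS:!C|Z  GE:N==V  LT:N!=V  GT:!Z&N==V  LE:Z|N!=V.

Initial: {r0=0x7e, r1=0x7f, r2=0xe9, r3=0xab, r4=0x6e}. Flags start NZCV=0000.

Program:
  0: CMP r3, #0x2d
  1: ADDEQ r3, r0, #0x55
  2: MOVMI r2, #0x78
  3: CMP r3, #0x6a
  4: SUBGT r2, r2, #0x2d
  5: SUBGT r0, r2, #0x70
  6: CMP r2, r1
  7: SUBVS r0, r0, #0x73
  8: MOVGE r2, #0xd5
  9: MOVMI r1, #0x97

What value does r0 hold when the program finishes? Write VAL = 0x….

0: ✓ CMP  NZCV=0011
1: · ADDEQ
2: · MOVMI
3: ✓ CMP  NZCV=0011
4: · SUBGT
5: · SUBGT
6: ✓ CMP  NZCV=0011
7: ✓ SUBVS  r0←0x0b
8: · MOVGE
9: · MOVMI

VAL = 0x0b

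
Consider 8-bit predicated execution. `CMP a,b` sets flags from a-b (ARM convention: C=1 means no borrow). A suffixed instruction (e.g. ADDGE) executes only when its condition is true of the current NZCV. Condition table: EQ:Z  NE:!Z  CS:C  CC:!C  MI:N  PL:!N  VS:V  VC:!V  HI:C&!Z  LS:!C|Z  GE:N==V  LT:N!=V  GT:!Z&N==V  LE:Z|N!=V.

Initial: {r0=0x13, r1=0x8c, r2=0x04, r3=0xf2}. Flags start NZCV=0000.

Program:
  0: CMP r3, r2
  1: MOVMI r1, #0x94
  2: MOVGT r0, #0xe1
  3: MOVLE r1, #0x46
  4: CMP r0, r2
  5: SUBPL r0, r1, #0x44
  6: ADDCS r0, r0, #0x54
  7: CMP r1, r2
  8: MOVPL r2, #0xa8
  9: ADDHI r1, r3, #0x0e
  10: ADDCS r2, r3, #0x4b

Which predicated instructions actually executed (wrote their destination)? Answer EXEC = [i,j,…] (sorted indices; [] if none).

EXEC = [1,3,5,6,8,9,10]

0: ✓ CMP  NZCV=1010
1: ✓ MOVMI  r1←0x94
2: · MOVGT
3: ✓ MOVLE  r1←0x46
4: ✓ CMP  NZCV=0010
5: ✓ SUBPL  r0←0x02
6: ✓ ADDCS  r0←0x56
7: ✓ CMP  NZCV=0010
8: ✓ MOVPL  r2←0xa8
9: ✓ ADDHI  r1←0x00
10: ✓ ADDCS  r2←0x3d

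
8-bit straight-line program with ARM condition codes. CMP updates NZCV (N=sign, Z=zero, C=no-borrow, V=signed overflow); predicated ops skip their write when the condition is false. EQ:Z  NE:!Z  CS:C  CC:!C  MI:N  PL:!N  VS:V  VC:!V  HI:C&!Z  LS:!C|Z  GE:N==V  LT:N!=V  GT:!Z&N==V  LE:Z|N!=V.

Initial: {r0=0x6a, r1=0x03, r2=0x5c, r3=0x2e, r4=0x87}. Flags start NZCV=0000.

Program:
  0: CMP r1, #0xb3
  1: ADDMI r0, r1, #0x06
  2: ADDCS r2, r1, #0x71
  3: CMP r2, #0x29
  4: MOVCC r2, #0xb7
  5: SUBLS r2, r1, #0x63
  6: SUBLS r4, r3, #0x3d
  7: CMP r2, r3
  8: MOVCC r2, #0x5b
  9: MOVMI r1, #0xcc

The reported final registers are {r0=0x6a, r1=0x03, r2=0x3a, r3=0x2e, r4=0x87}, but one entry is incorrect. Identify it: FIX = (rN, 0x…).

0: ✓ CMP  NZCV=0000
1: · ADDMI
2: · ADDCS
3: ✓ CMP  NZCV=0010
4: · MOVCC
5: · SUBLS
6: · SUBLS
7: ✓ CMP  NZCV=0010
8: · MOVCC
9: · MOVMI

FIX = (r2, 0x5c)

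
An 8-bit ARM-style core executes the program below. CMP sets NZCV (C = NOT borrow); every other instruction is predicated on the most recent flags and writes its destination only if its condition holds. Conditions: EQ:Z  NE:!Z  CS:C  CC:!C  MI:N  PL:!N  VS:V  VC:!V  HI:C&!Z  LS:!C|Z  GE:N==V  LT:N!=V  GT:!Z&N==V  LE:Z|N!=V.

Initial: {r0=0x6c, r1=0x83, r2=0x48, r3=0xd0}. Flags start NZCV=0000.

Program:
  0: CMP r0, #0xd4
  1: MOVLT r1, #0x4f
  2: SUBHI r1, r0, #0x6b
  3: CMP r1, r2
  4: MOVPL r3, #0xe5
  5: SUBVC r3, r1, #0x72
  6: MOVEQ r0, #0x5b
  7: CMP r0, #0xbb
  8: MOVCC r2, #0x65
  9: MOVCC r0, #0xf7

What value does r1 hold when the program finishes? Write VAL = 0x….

VAL = 0x83

[0] flags=1001 → (cmp)
[1] flags=1001 LT?F → skip
[2] flags=1001 HI?F → skip
[3] flags=0011 → (cmp)
[4] flags=0011 PL?T → r3=0xe5
[5] flags=0011 VC?F → skip
[6] flags=0011 EQ?F → skip
[7] flags=1001 → (cmp)
[8] flags=1001 CC?T → r2=0x65
[9] flags=1001 CC?T → r0=0xf7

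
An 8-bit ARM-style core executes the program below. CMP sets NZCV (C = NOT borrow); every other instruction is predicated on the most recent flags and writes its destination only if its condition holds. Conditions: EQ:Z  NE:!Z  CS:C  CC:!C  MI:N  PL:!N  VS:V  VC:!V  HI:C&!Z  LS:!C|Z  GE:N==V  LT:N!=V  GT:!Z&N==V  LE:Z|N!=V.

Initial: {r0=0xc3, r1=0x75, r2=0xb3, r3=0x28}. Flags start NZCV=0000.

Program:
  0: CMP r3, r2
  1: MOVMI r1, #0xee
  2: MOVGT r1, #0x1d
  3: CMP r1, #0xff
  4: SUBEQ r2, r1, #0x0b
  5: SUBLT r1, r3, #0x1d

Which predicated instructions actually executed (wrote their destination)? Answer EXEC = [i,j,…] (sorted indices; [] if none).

0: ✓ CMP  NZCV=0000
1: · MOVMI
2: ✓ MOVGT  r1←0x1d
3: ✓ CMP  NZCV=0000
4: · SUBEQ
5: · SUBLT

EXEC = [2]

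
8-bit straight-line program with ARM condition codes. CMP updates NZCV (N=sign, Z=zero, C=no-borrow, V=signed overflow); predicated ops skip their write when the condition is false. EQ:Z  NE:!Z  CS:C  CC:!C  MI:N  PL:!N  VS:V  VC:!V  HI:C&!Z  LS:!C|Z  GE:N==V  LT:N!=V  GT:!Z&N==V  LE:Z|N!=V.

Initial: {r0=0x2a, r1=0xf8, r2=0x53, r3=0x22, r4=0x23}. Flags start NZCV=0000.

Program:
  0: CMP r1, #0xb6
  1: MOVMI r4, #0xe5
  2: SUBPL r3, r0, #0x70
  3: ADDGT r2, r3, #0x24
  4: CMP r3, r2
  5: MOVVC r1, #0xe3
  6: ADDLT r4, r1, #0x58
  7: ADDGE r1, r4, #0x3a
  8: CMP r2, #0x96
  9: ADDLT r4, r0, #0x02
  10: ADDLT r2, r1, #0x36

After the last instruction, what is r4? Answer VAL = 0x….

VAL = 0x3b

[0] flags=0010 → (cmp)
[1] flags=0010 MI?F → skip
[2] flags=0010 PL?T → r3=0xba
[3] flags=0010 GT?T → r2=0xde
[4] flags=1000 → (cmp)
[5] flags=1000 VC?T → r1=0xe3
[6] flags=1000 LT?T → r4=0x3b
[7] flags=1000 GE?F → skip
[8] flags=0010 → (cmp)
[9] flags=0010 LT?F → skip
[10] flags=0010 LT?F → skip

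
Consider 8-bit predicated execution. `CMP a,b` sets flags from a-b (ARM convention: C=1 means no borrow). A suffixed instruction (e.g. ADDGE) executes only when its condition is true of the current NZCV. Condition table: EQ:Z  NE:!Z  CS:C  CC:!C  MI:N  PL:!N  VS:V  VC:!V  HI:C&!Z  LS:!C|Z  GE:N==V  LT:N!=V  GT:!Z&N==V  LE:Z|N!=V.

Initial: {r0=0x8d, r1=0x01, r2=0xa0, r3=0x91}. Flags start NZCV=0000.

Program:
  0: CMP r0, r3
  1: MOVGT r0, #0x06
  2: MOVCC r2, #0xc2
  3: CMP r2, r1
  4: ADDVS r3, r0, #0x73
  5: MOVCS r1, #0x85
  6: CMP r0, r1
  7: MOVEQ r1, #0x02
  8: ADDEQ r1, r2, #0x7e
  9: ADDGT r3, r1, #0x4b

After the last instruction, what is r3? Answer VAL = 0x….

VAL = 0xd0

[0] flags=1000 → (cmp)
[1] flags=1000 GT?F → skip
[2] flags=1000 CC?T → r2=0xc2
[3] flags=1010 → (cmp)
[4] flags=1010 VS?F → skip
[5] flags=1010 CS?T → r1=0x85
[6] flags=0010 → (cmp)
[7] flags=0010 EQ?F → skip
[8] flags=0010 EQ?F → skip
[9] flags=0010 GT?T → r3=0xd0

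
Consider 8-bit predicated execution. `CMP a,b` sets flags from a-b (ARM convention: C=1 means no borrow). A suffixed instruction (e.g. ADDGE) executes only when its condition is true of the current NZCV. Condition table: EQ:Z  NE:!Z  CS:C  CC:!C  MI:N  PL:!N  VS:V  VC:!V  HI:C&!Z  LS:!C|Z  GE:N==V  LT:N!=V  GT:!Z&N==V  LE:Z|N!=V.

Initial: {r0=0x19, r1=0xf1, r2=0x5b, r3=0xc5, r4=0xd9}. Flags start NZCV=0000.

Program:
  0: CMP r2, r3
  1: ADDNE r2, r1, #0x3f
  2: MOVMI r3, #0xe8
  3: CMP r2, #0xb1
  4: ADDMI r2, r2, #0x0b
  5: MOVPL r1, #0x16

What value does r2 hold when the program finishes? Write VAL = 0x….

VAL = 0x30

[0] flags=1001 → (cmp)
[1] flags=1001 NE?T → r2=0x30
[2] flags=1001 MI?T → r3=0xe8
[3] flags=0000 → (cmp)
[4] flags=0000 MI?F → skip
[5] flags=0000 PL?T → r1=0x16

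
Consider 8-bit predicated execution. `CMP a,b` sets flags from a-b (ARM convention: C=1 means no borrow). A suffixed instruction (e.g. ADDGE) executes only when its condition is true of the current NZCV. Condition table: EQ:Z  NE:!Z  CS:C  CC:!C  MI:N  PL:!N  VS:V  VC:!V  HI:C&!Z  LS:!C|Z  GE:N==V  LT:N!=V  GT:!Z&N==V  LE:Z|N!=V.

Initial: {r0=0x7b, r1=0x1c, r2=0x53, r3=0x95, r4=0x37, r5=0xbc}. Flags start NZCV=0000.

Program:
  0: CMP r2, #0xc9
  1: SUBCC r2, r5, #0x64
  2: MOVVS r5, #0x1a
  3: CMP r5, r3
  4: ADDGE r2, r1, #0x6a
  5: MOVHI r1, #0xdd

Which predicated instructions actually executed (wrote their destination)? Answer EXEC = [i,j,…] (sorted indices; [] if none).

EXEC = [1,2,4]

[0] flags=1001 → (cmp)
[1] flags=1001 CC?T → r2=0x58
[2] flags=1001 VS?T → r5=0x1a
[3] flags=1001 → (cmp)
[4] flags=1001 GE?T → r2=0x86
[5] flags=1001 HI?F → skip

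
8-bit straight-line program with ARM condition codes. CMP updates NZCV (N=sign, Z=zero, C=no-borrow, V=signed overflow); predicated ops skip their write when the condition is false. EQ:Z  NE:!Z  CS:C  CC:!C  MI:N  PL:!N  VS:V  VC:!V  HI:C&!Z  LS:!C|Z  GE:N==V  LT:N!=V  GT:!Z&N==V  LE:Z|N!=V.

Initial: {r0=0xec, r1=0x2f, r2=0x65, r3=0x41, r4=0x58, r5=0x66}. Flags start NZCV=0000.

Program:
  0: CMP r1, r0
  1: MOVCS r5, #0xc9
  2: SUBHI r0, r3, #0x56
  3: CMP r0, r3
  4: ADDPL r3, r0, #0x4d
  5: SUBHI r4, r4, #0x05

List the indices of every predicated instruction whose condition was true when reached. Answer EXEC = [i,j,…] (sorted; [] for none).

EXEC = [5]

[0] flags=0000 → (cmp)
[1] flags=0000 CS?F → skip
[2] flags=0000 HI?F → skip
[3] flags=1010 → (cmp)
[4] flags=1010 PL?F → skip
[5] flags=1010 HI?T → r4=0x53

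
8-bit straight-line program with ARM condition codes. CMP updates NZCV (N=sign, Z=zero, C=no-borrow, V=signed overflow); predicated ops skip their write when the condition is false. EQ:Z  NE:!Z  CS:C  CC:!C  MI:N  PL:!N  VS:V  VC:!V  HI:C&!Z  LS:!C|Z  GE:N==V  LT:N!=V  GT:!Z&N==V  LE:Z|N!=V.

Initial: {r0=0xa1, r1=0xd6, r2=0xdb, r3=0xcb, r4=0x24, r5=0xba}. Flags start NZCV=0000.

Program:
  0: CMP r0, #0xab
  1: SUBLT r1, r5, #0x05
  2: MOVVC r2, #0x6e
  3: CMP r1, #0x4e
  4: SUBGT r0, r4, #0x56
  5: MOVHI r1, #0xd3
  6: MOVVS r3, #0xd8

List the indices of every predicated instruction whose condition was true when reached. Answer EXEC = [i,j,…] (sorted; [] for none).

EXEC = [1,2,5,6]

[0] flags=1000 → (cmp)
[1] flags=1000 LT?T → r1=0xb5
[2] flags=1000 VC?T → r2=0x6e
[3] flags=0011 → (cmp)
[4] flags=0011 GT?F → skip
[5] flags=0011 HI?T → r1=0xd3
[6] flags=0011 VS?T → r3=0xd8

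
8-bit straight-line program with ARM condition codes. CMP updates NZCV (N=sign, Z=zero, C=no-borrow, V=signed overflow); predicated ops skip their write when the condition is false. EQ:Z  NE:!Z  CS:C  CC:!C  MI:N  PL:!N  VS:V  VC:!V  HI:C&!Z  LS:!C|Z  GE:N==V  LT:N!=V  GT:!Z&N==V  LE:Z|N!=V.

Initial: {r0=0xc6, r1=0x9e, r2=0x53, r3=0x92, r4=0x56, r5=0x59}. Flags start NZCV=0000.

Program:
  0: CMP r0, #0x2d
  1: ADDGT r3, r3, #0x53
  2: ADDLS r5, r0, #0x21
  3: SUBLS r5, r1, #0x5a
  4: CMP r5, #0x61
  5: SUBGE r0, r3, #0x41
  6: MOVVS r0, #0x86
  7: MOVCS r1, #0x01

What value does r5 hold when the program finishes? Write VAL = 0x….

0: ✓ CMP  NZCV=1010
1: · ADDGT
2: · ADDLS
3: · SUBLS
4: ✓ CMP  NZCV=1000
5: · SUBGE
6: · MOVVS
7: · MOVCS

VAL = 0x59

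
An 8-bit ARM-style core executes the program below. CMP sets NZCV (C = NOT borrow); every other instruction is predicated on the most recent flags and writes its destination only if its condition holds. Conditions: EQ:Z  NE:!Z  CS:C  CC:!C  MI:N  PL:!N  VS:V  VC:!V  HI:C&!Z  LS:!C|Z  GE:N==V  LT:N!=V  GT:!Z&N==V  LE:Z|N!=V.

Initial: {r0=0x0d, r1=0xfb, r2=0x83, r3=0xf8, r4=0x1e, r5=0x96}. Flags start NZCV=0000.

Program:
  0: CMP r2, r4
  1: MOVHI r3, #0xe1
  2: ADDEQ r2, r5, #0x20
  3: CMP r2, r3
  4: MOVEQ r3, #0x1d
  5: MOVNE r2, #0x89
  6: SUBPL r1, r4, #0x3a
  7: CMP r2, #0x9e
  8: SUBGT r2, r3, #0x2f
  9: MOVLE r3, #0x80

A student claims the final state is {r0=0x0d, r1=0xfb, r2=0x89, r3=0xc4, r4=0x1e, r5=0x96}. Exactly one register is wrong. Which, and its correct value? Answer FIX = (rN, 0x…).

FIX = (r3, 0x80)

[0] flags=0011 → (cmp)
[1] flags=0011 HI?T → r3=0xe1
[2] flags=0011 EQ?F → skip
[3] flags=1000 → (cmp)
[4] flags=1000 EQ?F → skip
[5] flags=1000 NE?T → r2=0x89
[6] flags=1000 PL?F → skip
[7] flags=1000 → (cmp)
[8] flags=1000 GT?F → skip
[9] flags=1000 LE?T → r3=0x80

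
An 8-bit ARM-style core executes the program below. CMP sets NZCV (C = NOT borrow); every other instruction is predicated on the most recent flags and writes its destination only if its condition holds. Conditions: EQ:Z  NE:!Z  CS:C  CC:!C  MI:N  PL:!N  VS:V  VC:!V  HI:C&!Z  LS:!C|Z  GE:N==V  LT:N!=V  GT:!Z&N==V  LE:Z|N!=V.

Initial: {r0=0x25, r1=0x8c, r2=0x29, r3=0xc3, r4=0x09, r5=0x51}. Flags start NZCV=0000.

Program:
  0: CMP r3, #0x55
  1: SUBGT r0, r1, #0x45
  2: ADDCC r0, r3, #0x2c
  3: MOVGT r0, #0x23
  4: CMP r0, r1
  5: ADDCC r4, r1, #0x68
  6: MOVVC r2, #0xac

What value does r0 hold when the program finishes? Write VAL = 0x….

[0] flags=0011 → (cmp)
[1] flags=0011 GT?F → skip
[2] flags=0011 CC?F → skip
[3] flags=0011 GT?F → skip
[4] flags=1001 → (cmp)
[5] flags=1001 CC?T → r4=0xf4
[6] flags=1001 VC?F → skip

VAL = 0x25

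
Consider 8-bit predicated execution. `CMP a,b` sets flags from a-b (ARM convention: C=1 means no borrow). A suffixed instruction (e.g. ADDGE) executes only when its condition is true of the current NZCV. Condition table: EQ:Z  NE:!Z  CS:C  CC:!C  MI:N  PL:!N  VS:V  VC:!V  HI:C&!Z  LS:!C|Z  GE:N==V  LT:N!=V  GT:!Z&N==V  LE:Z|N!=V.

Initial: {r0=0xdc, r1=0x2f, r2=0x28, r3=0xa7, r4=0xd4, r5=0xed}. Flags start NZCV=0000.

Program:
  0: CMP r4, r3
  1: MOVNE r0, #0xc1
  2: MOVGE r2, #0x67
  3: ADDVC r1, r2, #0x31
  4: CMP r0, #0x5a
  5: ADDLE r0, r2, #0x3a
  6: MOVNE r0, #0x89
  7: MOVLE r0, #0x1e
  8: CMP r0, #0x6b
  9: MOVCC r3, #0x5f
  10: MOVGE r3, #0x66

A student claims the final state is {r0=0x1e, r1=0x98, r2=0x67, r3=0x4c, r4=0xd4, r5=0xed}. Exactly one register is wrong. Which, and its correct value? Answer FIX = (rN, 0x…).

FIX = (r3, 0x5f)

0: ✓ CMP  NZCV=0010
1: ✓ MOVNE  r0←0xc1
2: ✓ MOVGE  r2←0x67
3: ✓ ADDVC  r1←0x98
4: ✓ CMP  NZCV=0011
5: ✓ ADDLE  r0←0xa1
6: ✓ MOVNE  r0←0x89
7: ✓ MOVLE  r0←0x1e
8: ✓ CMP  NZCV=1000
9: ✓ MOVCC  r3←0x5f
10: · MOVGE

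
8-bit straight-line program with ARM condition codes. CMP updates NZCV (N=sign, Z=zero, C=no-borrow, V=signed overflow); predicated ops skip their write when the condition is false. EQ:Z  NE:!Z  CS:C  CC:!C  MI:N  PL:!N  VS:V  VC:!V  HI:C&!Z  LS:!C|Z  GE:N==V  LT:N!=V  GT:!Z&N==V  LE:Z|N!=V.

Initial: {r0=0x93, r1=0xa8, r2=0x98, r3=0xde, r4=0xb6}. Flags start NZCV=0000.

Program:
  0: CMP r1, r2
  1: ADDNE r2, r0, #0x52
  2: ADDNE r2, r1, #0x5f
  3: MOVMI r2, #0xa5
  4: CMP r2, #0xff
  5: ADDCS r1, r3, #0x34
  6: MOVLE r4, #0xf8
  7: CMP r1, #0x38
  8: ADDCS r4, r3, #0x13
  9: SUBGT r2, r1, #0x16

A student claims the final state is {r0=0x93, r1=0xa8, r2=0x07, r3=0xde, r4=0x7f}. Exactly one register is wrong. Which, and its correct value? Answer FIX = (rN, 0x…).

[0] flags=0010 → (cmp)
[1] flags=0010 NE?T → r2=0xe5
[2] flags=0010 NE?T → r2=0x07
[3] flags=0010 MI?F → skip
[4] flags=0000 → (cmp)
[5] flags=0000 CS?F → skip
[6] flags=0000 LE?F → skip
[7] flags=0011 → (cmp)
[8] flags=0011 CS?T → r4=0xf1
[9] flags=0011 GT?F → skip

FIX = (r4, 0xf1)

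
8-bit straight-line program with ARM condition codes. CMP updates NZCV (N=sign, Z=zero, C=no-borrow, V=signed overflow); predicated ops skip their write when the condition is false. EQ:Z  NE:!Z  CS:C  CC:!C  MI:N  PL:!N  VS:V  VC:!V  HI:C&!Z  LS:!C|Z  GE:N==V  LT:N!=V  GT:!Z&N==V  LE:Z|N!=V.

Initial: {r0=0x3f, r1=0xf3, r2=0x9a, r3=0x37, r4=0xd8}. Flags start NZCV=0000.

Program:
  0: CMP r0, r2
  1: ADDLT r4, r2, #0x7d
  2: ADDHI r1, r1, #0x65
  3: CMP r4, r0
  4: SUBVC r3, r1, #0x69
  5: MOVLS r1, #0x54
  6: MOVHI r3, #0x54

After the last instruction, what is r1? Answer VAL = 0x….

VAL = 0xf3

[0] flags=1001 → (cmp)
[1] flags=1001 LT?F → skip
[2] flags=1001 HI?F → skip
[3] flags=1010 → (cmp)
[4] flags=1010 VC?T → r3=0x8a
[5] flags=1010 LS?F → skip
[6] flags=1010 HI?T → r3=0x54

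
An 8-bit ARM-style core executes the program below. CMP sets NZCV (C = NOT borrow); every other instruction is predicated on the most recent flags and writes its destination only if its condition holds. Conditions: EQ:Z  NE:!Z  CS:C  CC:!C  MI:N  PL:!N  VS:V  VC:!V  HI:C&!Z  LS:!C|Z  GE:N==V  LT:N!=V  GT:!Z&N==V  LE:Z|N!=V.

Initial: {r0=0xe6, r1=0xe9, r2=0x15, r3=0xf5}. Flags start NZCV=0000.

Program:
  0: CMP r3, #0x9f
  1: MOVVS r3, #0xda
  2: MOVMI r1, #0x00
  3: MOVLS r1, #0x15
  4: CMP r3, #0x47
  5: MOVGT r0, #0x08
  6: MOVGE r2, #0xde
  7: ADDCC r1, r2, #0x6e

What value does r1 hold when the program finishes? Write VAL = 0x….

VAL = 0xe9

[0] flags=0010 → (cmp)
[1] flags=0010 VS?F → skip
[2] flags=0010 MI?F → skip
[3] flags=0010 LS?F → skip
[4] flags=1010 → (cmp)
[5] flags=1010 GT?F → skip
[6] flags=1010 GE?F → skip
[7] flags=1010 CC?F → skip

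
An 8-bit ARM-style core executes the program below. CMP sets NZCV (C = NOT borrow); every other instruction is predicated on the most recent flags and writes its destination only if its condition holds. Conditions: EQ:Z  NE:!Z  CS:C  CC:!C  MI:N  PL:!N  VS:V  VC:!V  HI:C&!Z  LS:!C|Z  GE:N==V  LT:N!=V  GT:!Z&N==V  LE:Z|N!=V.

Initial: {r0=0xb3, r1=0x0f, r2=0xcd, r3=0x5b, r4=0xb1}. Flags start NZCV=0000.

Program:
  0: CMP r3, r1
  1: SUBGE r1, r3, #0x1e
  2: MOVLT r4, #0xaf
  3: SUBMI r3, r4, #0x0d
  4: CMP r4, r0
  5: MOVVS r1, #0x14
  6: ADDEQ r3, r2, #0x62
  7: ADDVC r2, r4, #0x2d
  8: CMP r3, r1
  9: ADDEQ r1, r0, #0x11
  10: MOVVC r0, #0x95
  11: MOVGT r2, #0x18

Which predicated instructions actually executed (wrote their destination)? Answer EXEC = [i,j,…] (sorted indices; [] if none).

0: ✓ CMP  NZCV=0010
1: ✓ SUBGE  r1←0x3d
2: · MOVLT
3: · SUBMI
4: ✓ CMP  NZCV=1000
5: · MOVVS
6: · ADDEQ
7: ✓ ADDVC  r2←0xde
8: ✓ CMP  NZCV=0010
9: · ADDEQ
10: ✓ MOVVC  r0←0x95
11: ✓ MOVGT  r2←0x18

EXEC = [1,7,10,11]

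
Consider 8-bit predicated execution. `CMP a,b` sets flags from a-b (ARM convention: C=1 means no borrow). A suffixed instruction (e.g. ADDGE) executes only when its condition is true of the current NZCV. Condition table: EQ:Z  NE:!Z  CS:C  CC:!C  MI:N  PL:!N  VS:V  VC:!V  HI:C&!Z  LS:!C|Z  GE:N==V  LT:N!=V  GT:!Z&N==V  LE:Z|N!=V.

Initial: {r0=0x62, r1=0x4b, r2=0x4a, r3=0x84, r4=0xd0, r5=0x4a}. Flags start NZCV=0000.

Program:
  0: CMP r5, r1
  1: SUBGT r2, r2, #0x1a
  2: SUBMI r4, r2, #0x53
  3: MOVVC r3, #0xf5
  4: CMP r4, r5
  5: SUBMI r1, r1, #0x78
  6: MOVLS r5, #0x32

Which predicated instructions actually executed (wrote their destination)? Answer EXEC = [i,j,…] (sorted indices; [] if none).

0: ✓ CMP  NZCV=1000
1: · SUBGT
2: ✓ SUBMI  r4←0xf7
3: ✓ MOVVC  r3←0xf5
4: ✓ CMP  NZCV=1010
5: ✓ SUBMI  r1←0xd3
6: · MOVLS

EXEC = [2,3,5]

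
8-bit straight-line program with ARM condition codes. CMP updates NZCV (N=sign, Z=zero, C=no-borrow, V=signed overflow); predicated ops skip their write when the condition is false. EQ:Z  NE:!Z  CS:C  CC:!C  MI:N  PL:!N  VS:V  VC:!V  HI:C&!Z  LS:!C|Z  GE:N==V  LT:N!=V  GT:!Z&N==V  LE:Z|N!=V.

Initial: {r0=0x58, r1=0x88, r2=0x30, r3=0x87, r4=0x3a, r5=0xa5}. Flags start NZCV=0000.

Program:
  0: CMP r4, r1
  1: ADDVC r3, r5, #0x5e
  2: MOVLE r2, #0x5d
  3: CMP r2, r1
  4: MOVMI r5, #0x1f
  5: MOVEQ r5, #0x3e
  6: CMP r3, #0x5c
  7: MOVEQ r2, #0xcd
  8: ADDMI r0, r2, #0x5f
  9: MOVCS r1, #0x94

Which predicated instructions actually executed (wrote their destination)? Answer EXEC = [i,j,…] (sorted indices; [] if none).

[0] flags=1001 → (cmp)
[1] flags=1001 VC?F → skip
[2] flags=1001 LE?F → skip
[3] flags=1001 → (cmp)
[4] flags=1001 MI?T → r5=0x1f
[5] flags=1001 EQ?F → skip
[6] flags=0011 → (cmp)
[7] flags=0011 EQ?F → skip
[8] flags=0011 MI?F → skip
[9] flags=0011 CS?T → r1=0x94

EXEC = [4,9]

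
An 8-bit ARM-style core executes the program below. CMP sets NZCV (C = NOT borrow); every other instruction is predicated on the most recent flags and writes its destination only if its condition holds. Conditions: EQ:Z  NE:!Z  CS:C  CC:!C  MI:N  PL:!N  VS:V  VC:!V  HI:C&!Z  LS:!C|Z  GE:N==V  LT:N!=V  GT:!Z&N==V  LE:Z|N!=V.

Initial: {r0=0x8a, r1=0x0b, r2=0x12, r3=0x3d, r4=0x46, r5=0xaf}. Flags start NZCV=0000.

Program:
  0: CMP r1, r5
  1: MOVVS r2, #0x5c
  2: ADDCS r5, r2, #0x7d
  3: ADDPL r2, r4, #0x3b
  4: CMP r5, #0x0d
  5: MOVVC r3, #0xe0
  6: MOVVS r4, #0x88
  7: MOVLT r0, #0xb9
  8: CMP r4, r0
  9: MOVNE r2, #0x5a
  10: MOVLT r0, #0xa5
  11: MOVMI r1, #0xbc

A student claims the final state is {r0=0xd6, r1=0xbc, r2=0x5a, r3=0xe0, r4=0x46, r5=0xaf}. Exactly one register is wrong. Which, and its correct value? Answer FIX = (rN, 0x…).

0: ✓ CMP  NZCV=0000
1: · MOVVS
2: · ADDCS
3: ✓ ADDPL  r2←0x81
4: ✓ CMP  NZCV=1010
5: ✓ MOVVC  r3←0xe0
6: · MOVVS
7: ✓ MOVLT  r0←0xb9
8: ✓ CMP  NZCV=1001
9: ✓ MOVNE  r2←0x5a
10: · MOVLT
11: ✓ MOVMI  r1←0xbc

FIX = (r0, 0xb9)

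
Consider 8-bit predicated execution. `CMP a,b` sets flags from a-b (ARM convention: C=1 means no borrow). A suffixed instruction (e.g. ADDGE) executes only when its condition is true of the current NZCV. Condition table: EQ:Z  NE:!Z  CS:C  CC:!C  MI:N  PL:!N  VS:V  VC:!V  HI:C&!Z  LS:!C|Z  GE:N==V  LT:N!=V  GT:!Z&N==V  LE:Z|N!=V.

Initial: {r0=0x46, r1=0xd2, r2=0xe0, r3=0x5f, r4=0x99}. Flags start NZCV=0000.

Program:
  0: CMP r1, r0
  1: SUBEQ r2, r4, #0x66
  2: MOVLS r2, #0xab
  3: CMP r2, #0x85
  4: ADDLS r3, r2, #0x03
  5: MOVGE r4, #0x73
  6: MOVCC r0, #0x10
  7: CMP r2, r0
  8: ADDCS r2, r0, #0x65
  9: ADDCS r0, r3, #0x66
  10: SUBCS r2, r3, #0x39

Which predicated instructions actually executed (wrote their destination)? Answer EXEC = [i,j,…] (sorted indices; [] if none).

[0] flags=1010 → (cmp)
[1] flags=1010 EQ?F → skip
[2] flags=1010 LS?F → skip
[3] flags=0010 → (cmp)
[4] flags=0010 LS?F → skip
[5] flags=0010 GE?T → r4=0x73
[6] flags=0010 CC?F → skip
[7] flags=1010 → (cmp)
[8] flags=1010 CS?T → r2=0xab
[9] flags=1010 CS?T → r0=0xc5
[10] flags=1010 CS?T → r2=0x26

EXEC = [5,8,9,10]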